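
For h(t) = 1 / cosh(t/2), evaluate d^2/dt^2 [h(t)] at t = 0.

-1/4

Invert the denominator's series and multiply.
From the series, [t^2] h = -1/8; multiply by 2! = 2 to get -1/4.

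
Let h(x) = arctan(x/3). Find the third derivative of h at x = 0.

-2/27

Compute the successive derivatives at the expansion point and divide by k!.
The coefficient of x^3 in the expansion is -1/81, so h′′′(0) = 3! * (-1/81) = -2/27.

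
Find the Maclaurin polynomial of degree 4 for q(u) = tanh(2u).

Differentiate repeatedly and evaluate at the center.
[u^0] = 0;  [u^1] = 2;  [u^2] = 0;  [u^3] = -8/3;  [u^4] = 0.

-8*u^3/3 + 2*u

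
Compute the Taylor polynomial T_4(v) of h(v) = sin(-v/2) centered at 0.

v^3/48 - v/2

h(0) = 0
h′(0) = -1/2
h′′(0) = 0
h′′′(0) = 1/8
h^(4)(0) = 0
Then c_k = h^(k)(0)/k! gives each Taylor coefficient.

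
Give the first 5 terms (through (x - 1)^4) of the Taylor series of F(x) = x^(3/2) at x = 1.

3*(x - 1)^4/128 - (x - 1)^3/16 + 3*(x - 1)^2/8 + 3*(x - 1)/2 + 1

Differentiate repeatedly and evaluate at the center.
F(1) = 1
F′(1) = 3/2
F′′(1) = 3/4
F′′′(1) = -3/8
F^(4)(1) = 9/16
Dividing each by k! gives the coefficients c_0, ..., c_4.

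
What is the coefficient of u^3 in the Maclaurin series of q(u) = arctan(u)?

Differentiate repeatedly and evaluate at the center.
q(0) = 0
q′(0) = 1
q′′(0) = 0
q′′′(0) = -2
So c_3 = q′′′(0)/3! = -1/3.

-1/3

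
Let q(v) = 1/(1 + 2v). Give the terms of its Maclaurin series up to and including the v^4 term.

q(0) = 1
q′(0) = -2
q′′(0) = 8
q′′′(0) = -48
q^(4)(0) = 384
Dividing each by k! gives the coefficients c_0, ..., c_4.

16*v^4 - 8*v^3 + 4*v^2 - 2*v + 1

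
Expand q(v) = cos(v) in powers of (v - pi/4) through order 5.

Differentiate repeatedly and evaluate at the center.
q(pi/4) = sqrt(2)/2
q′(pi/4) = -sqrt(2)/2
q′′(pi/4) = -sqrt(2)/2
q′′′(pi/4) = sqrt(2)/2
q^(4)(pi/4) = sqrt(2)/2
q^(5)(pi/4) = -sqrt(2)/2
Dividing each by k! gives the coefficients c_0, ..., c_5.

-sqrt(2)*(v - pi/4)^5/240 + sqrt(2)*(v - pi/4)^4/48 + sqrt(2)*(v - pi/4)^3/12 - sqrt(2)*(v - pi/4)^2/4 - sqrt(2)*(v - pi/4)/2 + sqrt(2)/2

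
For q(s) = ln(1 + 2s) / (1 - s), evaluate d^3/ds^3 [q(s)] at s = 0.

16

Expand each factor separately, then convolve coefficients.
From the series, [s^3] q = 8/3; multiply by 3! = 6 to get 16.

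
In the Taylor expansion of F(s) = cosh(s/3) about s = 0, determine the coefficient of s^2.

Apply the Taylor formula c_k = f^(k)(a)/k!.

1/18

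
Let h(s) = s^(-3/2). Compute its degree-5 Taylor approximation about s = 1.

-693*(s - 1)^5/256 + 315*(s - 1)^4/128 - 35*(s - 1)^3/16 + 15*(s - 1)^2/8 - 3*(s - 1)/2 + 1

[(s - 1)^0] = 1;  [(s - 1)^1] = -3/2;  [(s - 1)^2] = 15/8;  [(s - 1)^3] = -35/16;  [(s - 1)^4] = 315/128;  [(s - 1)^5] = -693/256.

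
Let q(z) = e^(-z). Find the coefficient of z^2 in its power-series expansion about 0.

1/2

Differentiate repeatedly and evaluate at the center.
[z^0] = 1;  [z^1] = -1;  [z^2] = 1/2.
So c_2 = q′′(0)/2! = 1/2.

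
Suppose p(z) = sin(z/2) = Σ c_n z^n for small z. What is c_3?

-1/48

[z^0] = 0;  [z^1] = 1/2;  [z^2] = 0;  [z^3] = -1/48.
So c_3 = p′′′(0)/3! = -1/48.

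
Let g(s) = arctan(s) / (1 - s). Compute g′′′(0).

4

Expand 1/(denominator) as a geometric series and multiply by the numerator's series.
From the series, [s^3] g = 2/3; multiply by 3! = 6 to get 4.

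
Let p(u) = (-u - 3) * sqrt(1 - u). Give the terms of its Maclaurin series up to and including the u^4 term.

23*u^4/128 + 5*u^3/16 + 7*u^2/8 + u/2 - 3

Multiply each power in the prefactor through the base expansion.
p(0) = -3
p′(0) = 1/2
p′′(0) = 7/4
p′′′(0) = 15/8
p^(4)(0) = 69/16
Then c_k = p^(k)(0)/k! gives each Taylor coefficient.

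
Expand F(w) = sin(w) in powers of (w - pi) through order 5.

-(w - pi)^5/120 + (w - pi)^3/6 - (w - pi)

F(pi) = 0
F′(pi) = -1
F′′(pi) = 0
F′′′(pi) = 1
F^(4)(pi) = 0
F^(5)(pi) = -1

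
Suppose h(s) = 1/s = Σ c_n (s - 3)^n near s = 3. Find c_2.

1/27

h(3) = 1/3
h′(3) = -1/9
h′′(3) = 2/27
Then c_k = h^(k)(3)/k! gives each Taylor coefficient.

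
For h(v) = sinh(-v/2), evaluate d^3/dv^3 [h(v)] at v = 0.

-1/8

From the series, [v^3] h = -1/48; multiply by 3! = 6 to get -1/8.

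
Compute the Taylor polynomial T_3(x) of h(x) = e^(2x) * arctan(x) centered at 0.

Write out both Maclaurin series and multiply, keeping only the needed powers.

5*x^3/3 + 2*x^2 + x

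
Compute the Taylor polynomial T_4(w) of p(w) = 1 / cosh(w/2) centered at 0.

Invert the denominator's series and multiply.
p(0) = 1
p′(0) = 0
p′′(0) = -1/4
p′′′(0) = 0
p^(4)(0) = 5/16
The Taylor polynomial is Σ p^(k)(0)/k! · w^k.

5*w^4/384 - w^2/8 + 1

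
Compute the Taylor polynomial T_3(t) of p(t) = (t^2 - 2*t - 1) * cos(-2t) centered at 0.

4*t^3 + 3*t^2 - 2*t - 1

Distribute the polynomial across the series and collect like powers.
p(0) = -1
p′(0) = -2
p′′(0) = 6
p′′′(0) = 24
Then c_k = p^(k)(0)/k! gives each Taylor coefficient.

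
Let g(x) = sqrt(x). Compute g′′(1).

The coefficient of (x - 1)^2 in the expansion is -1/8, so g′′(1) = 2! * (-1/8) = -1/4.

-1/4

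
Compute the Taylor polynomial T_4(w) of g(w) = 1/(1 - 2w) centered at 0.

16*w^4 + 8*w^3 + 4*w^2 + 2*w + 1

[w^0] = 1;  [w^1] = 2;  [w^2] = 4;  [w^3] = 8;  [w^4] = 16.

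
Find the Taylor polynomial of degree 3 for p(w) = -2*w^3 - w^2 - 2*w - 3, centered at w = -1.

-2*(w + 1)^3 + 5*(w + 1)^2 - 6*(w + 1)

Differentiate repeatedly and evaluate at the center.
[(w + 1)^0] = 0;  [(w + 1)^1] = -6;  [(w + 1)^2] = 5;  [(w + 1)^3] = -2.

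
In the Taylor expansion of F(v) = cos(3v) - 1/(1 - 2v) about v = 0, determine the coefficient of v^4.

Expand each term separately and add.
[v^0] = 0;  [v^1] = -2;  [v^2] = -17/2;  [v^3] = -8;  [v^4] = -101/8.
So c_4 = F^(4)(0)/4! = -101/8.

-101/8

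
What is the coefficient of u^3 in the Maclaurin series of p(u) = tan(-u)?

-1/3

Differentiate repeatedly and evaluate at the center.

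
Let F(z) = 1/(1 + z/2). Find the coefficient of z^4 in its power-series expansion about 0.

F(0) = 1
F′(0) = -1/2
F′′(0) = 1/2
F′′′(0) = -3/4
F^(4)(0) = 3/2
So c_4 = F^(4)(0)/4! = 1/16.

1/16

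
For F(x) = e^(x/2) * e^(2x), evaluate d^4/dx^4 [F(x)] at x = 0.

625/16

Multiply the two series term by term and collect like powers.
From the series, [x^4] F = 625/384; multiply by 4! = 24 to get 625/16.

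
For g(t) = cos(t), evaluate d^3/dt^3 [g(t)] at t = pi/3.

From the series, [(t - pi/3)^3] g = sqrt(3)/12; multiply by 3! = 6 to get sqrt(3)/2.

sqrt(3)/2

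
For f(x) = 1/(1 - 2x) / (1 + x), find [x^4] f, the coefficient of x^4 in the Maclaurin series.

Expand each factor separately, then convolve coefficients.
f(0) = 1
f′(0) = 1
f′′(0) = 6
f′′′(0) = 30
f^(4)(0) = 264
So c_4 = f^(4)(0)/4! = 11.

11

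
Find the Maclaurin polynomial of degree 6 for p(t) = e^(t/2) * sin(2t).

Write out both Maclaurin series and multiply, keeping only the needed powers.
[t^0] = 0;  [t^1] = 2;  [t^2] = 1;  [t^3] = -13/12;  [t^4] = -5/8;  [t^5] = 101/960;  [t^6] = 611/5760.

611*t^6/5760 + 101*t^5/960 - 5*t^4/8 - 13*t^3/12 + t^2 + 2*t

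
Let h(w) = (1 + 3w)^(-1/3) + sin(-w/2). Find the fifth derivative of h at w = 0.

-116481/32

Combine the two series term by term.
The coefficient of w^5 in the expansion is -38827/1280, so h^(5)(0) = 5! * (-38827/1280) = -116481/32.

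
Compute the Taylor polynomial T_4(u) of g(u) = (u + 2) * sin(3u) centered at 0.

Multiply each power in the prefactor through the base expansion.

-9*u^4/2 - 9*u^3 + 3*u^2 + 6*u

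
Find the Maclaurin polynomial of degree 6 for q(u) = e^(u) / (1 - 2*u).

75973*u^6/720 + 6331*u^5/120 + 211*u^4/8 + 79*u^3/6 + 13*u^2/2 + 3*u + 1

Expand 1/(denominator) as a geometric series and multiply by the numerator's series.
q(0) = 1
q′(0) = 3
q′′(0) = 13
q′′′(0) = 79
q^(4)(0) = 633
q^(5)(0) = 6331
q^(6)(0) = 75973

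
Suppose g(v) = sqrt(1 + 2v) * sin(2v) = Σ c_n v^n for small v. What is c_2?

Multiply the two series term by term and collect like powers.
g(0) = 0
g′(0) = 2
g′′(0) = 4

2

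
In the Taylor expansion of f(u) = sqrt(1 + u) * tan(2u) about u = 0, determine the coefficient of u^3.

Expand each factor separately, then convolve coefficients.
[u^0] = 0;  [u^1] = 2;  [u^2] = 1;  [u^3] = 29/12.
So c_3 = f′′′(0)/3! = 29/12.

29/12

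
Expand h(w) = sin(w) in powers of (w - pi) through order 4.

Compute the successive derivatives at the expansion point and divide by k!.

(w - pi)^3/6 - (w - pi)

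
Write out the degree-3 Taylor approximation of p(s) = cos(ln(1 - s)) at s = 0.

-s^3/2 - s^2/2 + 1

Plug the Maclaurin series of the inner function into that of the outer and collect terms.
p(0) = 1
p′(0) = 0
p′′(0) = -1
p′′′(0) = -3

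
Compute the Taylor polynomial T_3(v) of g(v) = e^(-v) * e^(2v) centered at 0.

v^3/6 + v^2/2 + v + 1

Multiply the two series term by term and collect like powers.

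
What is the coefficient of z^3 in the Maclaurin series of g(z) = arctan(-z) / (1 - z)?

-2/3

Take the Cauchy product of the two expansions.
[z^0] = 0;  [z^1] = -1;  [z^2] = -1;  [z^3] = -2/3.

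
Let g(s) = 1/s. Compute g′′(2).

The coefficient of (s - 2)^2 in the expansion is 1/8, so g′′(2) = 2! * (1/8) = 1/4.

1/4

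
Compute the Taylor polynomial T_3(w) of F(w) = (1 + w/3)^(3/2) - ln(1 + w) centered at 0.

-145*w^3/432 + 13*w^2/24 - w/2 + 1

Expand each term separately and add.
F(0) = 1
F′(0) = -1/2
F′′(0) = 13/12
F′′′(0) = -145/72
Then c_k = F^(k)(0)/k! gives each Taylor coefficient.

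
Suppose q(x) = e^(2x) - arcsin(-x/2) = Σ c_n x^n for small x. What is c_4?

Combine the two series term by term.

2/3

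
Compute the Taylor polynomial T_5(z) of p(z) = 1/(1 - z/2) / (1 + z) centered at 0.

Take the Cauchy product of the two expansions.
[z^0] = 1;  [z^1] = -1/2;  [z^2] = 3/4;  [z^3] = -5/8;  [z^4] = 11/16;  [z^5] = -21/32.

-21*z^5/32 + 11*z^4/16 - 5*z^3/8 + 3*z^2/4 - z/2 + 1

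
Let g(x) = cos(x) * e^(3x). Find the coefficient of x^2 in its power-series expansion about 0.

Take the Cauchy product of the two expansions.
g(0) = 1
g′(0) = 3
g′′(0) = 8

4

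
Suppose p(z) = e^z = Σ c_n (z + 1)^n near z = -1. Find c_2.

e^(-1)/2

Differentiate repeatedly and evaluate at the center.
p(-1) = e^(-1)
p′(-1) = e^(-1)
p′′(-1) = e^(-1)
So c_2 = p′′(-1)/2! = e^(-1)/2.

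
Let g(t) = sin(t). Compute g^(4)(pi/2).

Differentiate repeatedly and evaluate at the center.
The coefficient of (t - pi/2)^4 in the expansion is 1/24, so g^(4)(pi/2) = 4! * (1/24) = 1.

1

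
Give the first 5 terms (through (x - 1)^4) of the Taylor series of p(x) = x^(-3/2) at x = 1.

315*(x - 1)^4/128 - 35*(x - 1)^3/16 + 15*(x - 1)^2/8 - 3*(x - 1)/2 + 1

Use the known series and substitute for the argument.
p(1) = 1
p′(1) = -3/2
p′′(1) = 15/4
p′′′(1) = -105/8
p^(4)(1) = 945/16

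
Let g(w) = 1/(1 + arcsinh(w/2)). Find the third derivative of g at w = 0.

-5/8

Let u equal the inner series; expand the outer function in u and truncate.
From the series, [w^3] g = -5/48; multiply by 3! = 6 to get -5/8.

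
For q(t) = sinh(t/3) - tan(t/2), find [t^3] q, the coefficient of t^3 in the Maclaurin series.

Expand each term separately and add.
q(0) = 0
q′(0) = -1/6
q′′(0) = 0
q′′′(0) = -23/108
So c_3 = q′′′(0)/3! = -23/648.

-23/648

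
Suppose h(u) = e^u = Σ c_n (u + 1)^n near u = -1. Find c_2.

c_2 = h′′(-1)/2! = e^(-1)/2.

e^(-1)/2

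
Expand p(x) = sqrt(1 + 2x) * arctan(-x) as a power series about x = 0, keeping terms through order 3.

5*x^3/6 - x^2 - x

Take the Cauchy product of the two expansions.
p(0) = 0
p′(0) = -1
p′′(0) = -2
p′′′(0) = 5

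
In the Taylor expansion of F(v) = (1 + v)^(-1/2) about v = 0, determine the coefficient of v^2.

3/8

[v^0] = 1;  [v^1] = -1/2;  [v^2] = 3/8.
So c_2 = F′′(0)/2! = 3/8.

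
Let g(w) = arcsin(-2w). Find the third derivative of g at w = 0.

The coefficient of w^3 in the expansion is -4/3, so g′′′(0) = 3! * (-4/3) = -8.

-8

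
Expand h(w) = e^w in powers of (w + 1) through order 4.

[(w + 1)^0] = e^(-1);  [(w + 1)^1] = e^(-1);  [(w + 1)^2] = e^(-1)/2;  [(w + 1)^3] = e^(-1)/6;  [(w + 1)^4] = e^(-1)/24.

(w + 1)^4*e^(-1)/24 + (w + 1)^3*e^(-1)/6 + (w + 1)^2*e^(-1)/2 + (w + 1)*e^(-1) + e^(-1)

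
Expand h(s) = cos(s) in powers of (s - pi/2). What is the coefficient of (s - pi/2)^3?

Compute the successive derivatives at the expansion point and divide by k!.
[(s - pi/2)^0] = 0;  [(s - pi/2)^1] = -1;  [(s - pi/2)^2] = 0;  [(s - pi/2)^3] = 1/6.
So c_3 = h′′′(pi/2)/3! = 1/6.

1/6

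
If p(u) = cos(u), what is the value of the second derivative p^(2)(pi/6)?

-sqrt(3)/2

Use the known series and substitute for the argument.
The coefficient of (u - pi/6)^2 in the expansion is -sqrt(3)/4, so p′′(pi/6) = 2! * (-sqrt(3)/4) = -sqrt(3)/2.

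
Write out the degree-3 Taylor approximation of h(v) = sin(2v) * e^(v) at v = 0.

-v^3/3 + 2*v^2 + 2*v

Write out both Maclaurin series and multiply, keeping only the needed powers.
[v^0] = 0;  [v^1] = 2;  [v^2] = 2;  [v^3] = -1/3.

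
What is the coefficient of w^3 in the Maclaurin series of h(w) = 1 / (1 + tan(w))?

-4/3

Write 1/(1+u) = 1 - u + u^2 - u^3 + ... and substitute the series for u.
So c_3 = h′′′(0)/3! = -4/3.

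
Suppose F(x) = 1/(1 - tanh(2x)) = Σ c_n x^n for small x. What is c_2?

4

Plug the Maclaurin series of the inner function into that of the outer and collect terms.
F(0) = 1
F′(0) = 2
F′′(0) = 8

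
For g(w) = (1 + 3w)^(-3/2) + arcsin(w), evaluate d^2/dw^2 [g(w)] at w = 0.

135/4

Expand each term separately and add.
From the series, [w^2] g = 135/8; multiply by 2! = 2 to get 135/4.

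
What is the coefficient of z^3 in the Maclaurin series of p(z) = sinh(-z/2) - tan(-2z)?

127/48

Expand each term separately and add.
[z^0] = 0;  [z^1] = 3/2;  [z^2] = 0;  [z^3] = 127/48.
So c_3 = p′′′(0)/3! = 127/48.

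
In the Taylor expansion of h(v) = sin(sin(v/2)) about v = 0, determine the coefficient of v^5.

Plug the Maclaurin series of the inner function into that of the outer and collect terms.
[v^0] = 0;  [v^1] = 1/2;  [v^2] = 0;  [v^3] = -1/24;  [v^4] = 0;  [v^5] = 1/320.

1/320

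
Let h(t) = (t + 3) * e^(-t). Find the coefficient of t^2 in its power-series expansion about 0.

1/2

Distribute the polynomial across the series and collect like powers.
h(0) = 3
h′(0) = -2
h′′(0) = 1
Then c_k = h^(k)(0)/k! gives each Taylor coefficient.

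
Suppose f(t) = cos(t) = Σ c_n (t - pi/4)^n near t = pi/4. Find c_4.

sqrt(2)/48

f(pi/4) = sqrt(2)/2
f′(pi/4) = -sqrt(2)/2
f′′(pi/4) = -sqrt(2)/2
f′′′(pi/4) = sqrt(2)/2
f^(4)(pi/4) = sqrt(2)/2
So c_4 = f^(4)(pi/4)/4! = sqrt(2)/48.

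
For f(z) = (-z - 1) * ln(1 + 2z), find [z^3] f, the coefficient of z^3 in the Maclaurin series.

-2/3

Shift and add copies of the series according to the polynomial's terms.
f(0) = 0
f′(0) = -2
f′′(0) = 0
f′′′(0) = -4
Then c_k = f^(k)(0)/k! gives each Taylor coefficient.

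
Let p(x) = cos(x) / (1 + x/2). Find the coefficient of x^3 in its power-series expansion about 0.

1/8

Write out both Maclaurin series and multiply, keeping only the needed powers.
p(0) = 1
p′(0) = -1/2
p′′(0) = -1/2
p′′′(0) = 3/4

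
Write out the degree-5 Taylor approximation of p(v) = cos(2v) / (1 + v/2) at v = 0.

Write out both Maclaurin series and multiply, keeping only the needed powers.
[v^0] = 1;  [v^1] = -1/2;  [v^2] = -7/4;  [v^3] = 7/8;  [v^4] = 11/48;  [v^5] = -11/96.

-11*v^5/96 + 11*v^4/48 + 7*v^3/8 - 7*v^2/4 - v/2 + 1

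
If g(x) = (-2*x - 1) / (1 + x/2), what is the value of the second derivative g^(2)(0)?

Shift and add copies of the series according to the polynomial's terms.
The coefficient of x^2 in the expansion is 3/4, so g′′(0) = 2! * (3/4) = 3/2.

3/2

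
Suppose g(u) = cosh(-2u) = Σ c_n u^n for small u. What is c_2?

Differentiate repeatedly and evaluate at the center.
[u^0] = 1;  [u^1] = 0;  [u^2] = 2.
So c_2 = g′′(0)/2! = 2.

2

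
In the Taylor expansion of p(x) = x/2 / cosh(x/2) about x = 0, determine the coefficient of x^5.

5/768

Divide the numerator series by the denominator series (power-series long division).
p(0) = 0
p′(0) = 1/2
p′′(0) = 0
p′′′(0) = -3/8
p^(4)(0) = 0
p^(5)(0) = 25/32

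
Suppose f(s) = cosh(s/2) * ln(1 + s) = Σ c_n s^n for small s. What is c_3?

11/24

Expand each factor separately, then convolve coefficients.
f(0) = 0
f′(0) = 1
f′′(0) = -1
f′′′(0) = 11/4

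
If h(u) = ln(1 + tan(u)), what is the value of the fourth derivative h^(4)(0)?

-14

Substitute the inner expansion into the outer series and collect powers.
The coefficient of u^4 in the expansion is -7/12, so h^(4)(0) = 4! * (-7/12) = -14.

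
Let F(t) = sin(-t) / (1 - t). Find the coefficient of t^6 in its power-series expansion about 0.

-101/120

Use 1/(1 - r) = Σ r^k on the denominator, then take the Cauchy product.
[t^0] = 0;  [t^1] = -1;  [t^2] = -1;  [t^3] = -5/6;  [t^4] = -5/6;  [t^5] = -101/120;  [t^6] = -101/120.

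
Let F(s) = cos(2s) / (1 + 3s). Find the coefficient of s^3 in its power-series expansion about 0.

Multiply the two series term by term and collect like powers.
[s^0] = 1;  [s^1] = -3;  [s^2] = 7;  [s^3] = -21.
So c_3 = F′′′(0)/3! = -21.

-21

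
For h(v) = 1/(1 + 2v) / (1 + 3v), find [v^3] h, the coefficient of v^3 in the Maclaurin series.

Multiply the two series term by term and collect like powers.
[v^0] = 1;  [v^1] = -5;  [v^2] = 19;  [v^3] = -65.
So c_3 = h′′′(0)/3! = -65.

-65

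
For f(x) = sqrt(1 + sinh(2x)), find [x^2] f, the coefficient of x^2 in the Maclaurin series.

-1/2

Substitute the inner expansion into the outer series and collect powers.
So c_2 = f′′(0)/2! = -1/2.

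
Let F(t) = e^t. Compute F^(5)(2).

e^(2)

From the series, [(t - 2)^5] F = e^(2)/120; multiply by 5! = 120 to get e^(2).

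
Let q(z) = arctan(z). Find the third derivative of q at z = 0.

From the series, [z^3] q = -1/3; multiply by 3! = 6 to get -2.

-2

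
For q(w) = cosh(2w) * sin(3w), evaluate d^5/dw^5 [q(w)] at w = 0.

-597

Write out both Maclaurin series and multiply, keeping only the needed powers.
The coefficient of w^5 in the expansion is -199/40, so q^(5)(0) = 5! * (-199/40) = -597.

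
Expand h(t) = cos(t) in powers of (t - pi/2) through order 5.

-(t - pi/2)^5/120 + (t - pi/2)^3/6 - (t - pi/2)

h(pi/2) = 0
h′(pi/2) = -1
h′′(pi/2) = 0
h′′′(pi/2) = 1
h^(4)(pi/2) = 0
h^(5)(pi/2) = -1
Dividing each by k! gives the coefficients c_0, ..., c_5.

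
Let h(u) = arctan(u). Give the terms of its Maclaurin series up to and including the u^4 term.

Compute the successive derivatives at the expansion point and divide by k!.
[u^0] = 0;  [u^1] = 1;  [u^2] = 0;  [u^3] = -1/3;  [u^4] = 0.

-u^3/3 + u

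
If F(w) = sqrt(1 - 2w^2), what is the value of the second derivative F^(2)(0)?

-2

The coefficient of w^2 in the expansion is -1, so F′′(0) = 2! * (-1) = -2.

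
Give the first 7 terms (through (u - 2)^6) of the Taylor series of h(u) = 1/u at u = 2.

(u - 2)^6/128 - (u - 2)^5/64 + (u - 2)^4/32 - (u - 2)^3/16 + (u - 2)^2/8 - (u - 2)/4 + 1/2

Differentiate repeatedly and evaluate at the center.
[(u - 2)^0] = 1/2;  [(u - 2)^1] = -1/4;  [(u - 2)^2] = 1/8;  [(u - 2)^3] = -1/16;  [(u - 2)^4] = 1/32;  [(u - 2)^5] = -1/64;  [(u - 2)^6] = 1/128.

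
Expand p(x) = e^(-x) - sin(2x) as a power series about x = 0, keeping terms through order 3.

Add the two expansions coefficient-wise.
p(0) = 1
p′(0) = -3
p′′(0) = 1
p′′′(0) = 7
The Taylor polynomial is Σ p^(k)(0)/k! · x^k.

7*x^3/6 + x^2/2 - 3*x + 1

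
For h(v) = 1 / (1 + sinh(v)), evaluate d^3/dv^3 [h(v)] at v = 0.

Write 1/(1+u) = 1 - u + u^2 - u^3 + ... and substitute the series for u.
The coefficient of v^3 in the expansion is -7/6, so h′′′(0) = 3! * (-7/6) = -7.

-7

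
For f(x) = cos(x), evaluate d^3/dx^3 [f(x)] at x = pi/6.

The coefficient of (x - pi/6)^3 in the expansion is 1/12, so f′′′(pi/6) = 3! * (1/12) = 1/2.

1/2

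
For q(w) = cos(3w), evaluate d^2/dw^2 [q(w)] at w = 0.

-9

From the series, [w^2] q = -9/2; multiply by 2! = 2 to get -9.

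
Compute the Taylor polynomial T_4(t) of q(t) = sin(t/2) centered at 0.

Use the known series and substitute for the argument.
q(0) = 0
q′(0) = 1/2
q′′(0) = 0
q′′′(0) = -1/8
q^(4)(0) = 0
Dividing each by k! gives the coefficients c_0, ..., c_4.

-t^3/48 + t/2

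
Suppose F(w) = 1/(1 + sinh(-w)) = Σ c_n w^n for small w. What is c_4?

Compose series: expand the inner function first, then feed it into the outer expansion.
F(0) = 1
F′(0) = 1
F′′(0) = 2
F′′′(0) = 7
F^(4)(0) = 32
So c_4 = F^(4)(0)/4! = 4/3.

4/3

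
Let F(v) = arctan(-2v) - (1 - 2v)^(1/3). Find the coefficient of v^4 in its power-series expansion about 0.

Combine the two series term by term.
F(0) = -1
F′(0) = -4/3
F′′(0) = 8/9
F′′′(0) = 512/27
F^(4)(0) = 1280/81
So c_4 = F^(4)(0)/4! = 160/243.

160/243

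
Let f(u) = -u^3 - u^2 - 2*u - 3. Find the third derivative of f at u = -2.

-6

The coefficient of (u + 2)^3 in the expansion is -1, so f′′′(-2) = 3! * (-1) = -6.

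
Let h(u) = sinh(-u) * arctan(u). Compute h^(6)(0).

Write out both Maclaurin series and multiply, keeping only the needed powers.
The coefficient of u^6 in the expansion is -11/72, so h^(6)(0) = 6! * (-11/72) = -110.

-110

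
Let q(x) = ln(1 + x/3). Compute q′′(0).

From the series, [x^2] q = -1/18; multiply by 2! = 2 to get -1/9.

-1/9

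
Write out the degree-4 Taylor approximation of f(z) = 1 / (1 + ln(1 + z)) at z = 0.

11*z^4/3 - 7*z^3/3 + 3*z^2/2 - z + 1

Use the geometric series for the reciprocal, then substitute.
f(0) = 1
f′(0) = -1
f′′(0) = 3
f′′′(0) = -14
f^(4)(0) = 88
The Taylor polynomial is Σ f^(k)(0)/k! · z^k.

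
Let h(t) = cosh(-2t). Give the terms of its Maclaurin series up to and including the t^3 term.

2*t^2 + 1

Apply the Taylor formula c_k = f^(k)(a)/k!.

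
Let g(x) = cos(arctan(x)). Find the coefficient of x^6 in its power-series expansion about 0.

-5/16

Plug the Maclaurin series of the inner function into that of the outer and collect terms.
[x^0] = 1;  [x^1] = 0;  [x^2] = -1/2;  [x^3] = 0;  [x^4] = 3/8;  [x^5] = 0;  [x^6] = -5/16.
So c_6 = g^(6)(0)/6! = -5/16.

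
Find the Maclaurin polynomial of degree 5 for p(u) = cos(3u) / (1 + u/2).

-37*u^5/32 + 37*u^4/16 + 17*u^3/8 - 17*u^2/4 - u/2 + 1

Write out both Maclaurin series and multiply, keeping only the needed powers.
p(0) = 1
p′(0) = -1/2
p′′(0) = -17/2
p′′′(0) = 51/4
p^(4)(0) = 111/2
p^(5)(0) = -555/4
The Taylor polynomial is Σ p^(k)(0)/k! · u^k.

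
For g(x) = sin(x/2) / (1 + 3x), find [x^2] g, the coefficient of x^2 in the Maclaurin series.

-3/2

Write out both Maclaurin series and multiply, keeping only the needed powers.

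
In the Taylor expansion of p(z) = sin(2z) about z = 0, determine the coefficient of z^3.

p(0) = 0
p′(0) = 2
p′′(0) = 0
p′′′(0) = -8

-4/3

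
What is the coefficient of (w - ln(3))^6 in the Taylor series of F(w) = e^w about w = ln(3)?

[(w - ln(3))^0] = 3;  [(w - ln(3))^1] = 3;  [(w - ln(3))^2] = 3/2;  [(w - ln(3))^3] = 1/2;  [(w - ln(3))^4] = 1/8;  [(w - ln(3))^5] = 1/40;  [(w - ln(3))^6] = 1/240.

1/240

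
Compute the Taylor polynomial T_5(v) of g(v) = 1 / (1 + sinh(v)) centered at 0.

Use the geometric series for the reciprocal, then substitute.
[v^0] = 1;  [v^1] = -1;  [v^2] = 1;  [v^3] = -7/6;  [v^4] = 4/3;  [v^5] = -181/120.

-181*v^5/120 + 4*v^4/3 - 7*v^3/6 + v^2 - v + 1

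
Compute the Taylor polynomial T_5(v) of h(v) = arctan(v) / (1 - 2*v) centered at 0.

223*v^5/15 + 22*v^4/3 + 11*v^3/3 + 2*v^2 + v

Expand 1/(denominator) as a geometric series and multiply by the numerator's series.
[v^0] = 0;  [v^1] = 1;  [v^2] = 2;  [v^3] = 11/3;  [v^4] = 22/3;  [v^5] = 223/15.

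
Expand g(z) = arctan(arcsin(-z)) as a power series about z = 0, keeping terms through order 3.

z^3/6 - z

Let u equal the inner series; expand the outer function in u and truncate.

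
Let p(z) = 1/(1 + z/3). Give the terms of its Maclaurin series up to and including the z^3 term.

-z^3/27 + z^2/9 - z/3 + 1

[z^0] = 1;  [z^1] = -1/3;  [z^2] = 1/9;  [z^3] = -1/27.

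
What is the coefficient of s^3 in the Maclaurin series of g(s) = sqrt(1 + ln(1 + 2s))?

17/6

Plug the Maclaurin series of the inner function into that of the outer and collect terms.
g(0) = 1
g′(0) = 1
g′′(0) = -3
g′′′(0) = 17
Then c_k = g^(k)(0)/k! gives each Taylor coefficient.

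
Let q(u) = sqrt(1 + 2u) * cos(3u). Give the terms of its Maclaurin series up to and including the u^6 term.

Expand each factor separately, then convolve coefficients.
[u^0] = 1;  [u^1] = 1;  [u^2] = -5;  [u^3] = -4;  [u^4] = 5;  [u^5] = 2;  [u^6] = -6/5.

-6*u^6/5 + 2*u^5 + 5*u^4 - 4*u^3 - 5*u^2 + u + 1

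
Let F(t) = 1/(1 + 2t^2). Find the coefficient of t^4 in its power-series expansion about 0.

F(0) = 1
F′(0) = 0
F′′(0) = -4
F′′′(0) = 0
F^(4)(0) = 96
So c_4 = F^(4)(0)/4! = 4.

4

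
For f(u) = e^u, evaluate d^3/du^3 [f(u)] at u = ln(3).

3

The coefficient of (u - ln(3))^3 in the expansion is 1/2, so f′′′(ln(3)) = 3! * (1/2) = 3.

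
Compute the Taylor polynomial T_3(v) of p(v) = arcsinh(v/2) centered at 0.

-v^3/48 + v/2

[v^0] = 0;  [v^1] = 1/2;  [v^2] = 0;  [v^3] = -1/48.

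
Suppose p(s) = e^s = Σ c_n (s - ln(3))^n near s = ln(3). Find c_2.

p(ln(3)) = 3
p′(ln(3)) = 3
p′′(ln(3)) = 3

3/2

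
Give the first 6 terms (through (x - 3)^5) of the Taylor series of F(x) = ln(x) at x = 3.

[(x - 3)^0] = ln(3);  [(x - 3)^1] = 1/3;  [(x - 3)^2] = -1/18;  [(x - 3)^3] = 1/81;  [(x - 3)^4] = -1/324;  [(x - 3)^5] = 1/1215.

(x - 3)^5/1215 - (x - 3)^4/324 + (x - 3)^3/81 - (x - 3)^2/18 + (x - 3)/3 + ln(3)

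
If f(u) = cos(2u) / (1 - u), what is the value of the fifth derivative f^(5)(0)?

-40

Expand each factor separately, then convolve coefficients.
The coefficient of u^5 in the expansion is -1/3, so f^(5)(0) = 5! * (-1/3) = -40.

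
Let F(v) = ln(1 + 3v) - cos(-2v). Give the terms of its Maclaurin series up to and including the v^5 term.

Add the two expansions coefficient-wise.
F(0) = -1
F′(0) = 3
F′′(0) = -5
F′′′(0) = 54
F^(4)(0) = -502
F^(5)(0) = 5832
The Taylor polynomial is Σ F^(k)(0)/k! · v^k.

243*v^5/5 - 251*v^4/12 + 9*v^3 - 5*v^2/2 + 3*v - 1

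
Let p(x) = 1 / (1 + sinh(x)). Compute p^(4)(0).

32

Write 1/(1+u) = 1 - u + u^2 - u^3 + ... and substitute the series for u.
The coefficient of x^4 in the expansion is 4/3, so p^(4)(0) = 4! * (4/3) = 32.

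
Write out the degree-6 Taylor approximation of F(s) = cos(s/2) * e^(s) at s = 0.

Write out both Maclaurin series and multiply, keeping only the needed powers.
F(0) = 1
F′(0) = 1
F′′(0) = 3/4
F′′′(0) = 1/4
F^(4)(0) = -7/16
F^(5)(0) = -19/16
F^(6)(0) = -117/64

-13*s^6/5120 - 19*s^5/1920 - 7*s^4/384 + s^3/24 + 3*s^2/8 + s + 1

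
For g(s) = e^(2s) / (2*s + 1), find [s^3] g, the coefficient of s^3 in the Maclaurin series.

Use 1/(1 - r) = Σ r^k on the denominator, then take the Cauchy product.

-8/3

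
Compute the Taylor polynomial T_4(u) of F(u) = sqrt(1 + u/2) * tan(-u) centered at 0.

Take the Cauchy product of the two expansions.
[u^0] = 0;  [u^1] = -1;  [u^2] = -1/4;  [u^3] = -29/96;  [u^4] = -35/384.

-35*u^4/384 - 29*u^3/96 - u^2/4 - u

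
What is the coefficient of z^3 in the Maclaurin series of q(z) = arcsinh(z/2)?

-1/48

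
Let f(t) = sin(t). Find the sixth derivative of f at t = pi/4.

Use the known series and substitute for the argument.
The coefficient of (t - pi/4)^6 in the expansion is -sqrt(2)/1440, so f^(6)(pi/4) = 6! * (-sqrt(2)/1440) = -sqrt(2)/2.

-sqrt(2)/2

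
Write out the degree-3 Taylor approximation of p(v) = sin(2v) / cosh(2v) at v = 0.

Invert the denominator's series and multiply.

-16*v^3/3 + 2*v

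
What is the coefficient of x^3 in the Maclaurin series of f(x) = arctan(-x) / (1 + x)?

-2/3

Multiply the two series term by term and collect like powers.
f(0) = 0
f′(0) = -1
f′′(0) = 2
f′′′(0) = -4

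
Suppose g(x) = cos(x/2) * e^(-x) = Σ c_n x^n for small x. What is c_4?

Multiply the two series term by term and collect like powers.
g(0) = 1
g′(0) = -1
g′′(0) = 3/4
g′′′(0) = -1/4
g^(4)(0) = -7/16
The Taylor polynomial is Σ g^(k)(0)/k! · x^k.

-7/384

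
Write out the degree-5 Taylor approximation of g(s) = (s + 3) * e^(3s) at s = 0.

189*s^5/20 + 117*s^4/8 + 18*s^3 + 33*s^2/2 + 10*s + 3

Shift and add copies of the series according to the polynomial's terms.
[s^0] = 3;  [s^1] = 10;  [s^2] = 33/2;  [s^3] = 18;  [s^4] = 117/8;  [s^5] = 189/20.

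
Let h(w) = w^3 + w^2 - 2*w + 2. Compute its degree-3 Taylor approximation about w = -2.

(w + 2)^3 - 5*(w + 2)^2 + 6*(w + 2) + 2

Differentiate repeatedly and evaluate at the center.
h(-2) = 2
h′(-2) = 6
h′′(-2) = -10
h′′′(-2) = 6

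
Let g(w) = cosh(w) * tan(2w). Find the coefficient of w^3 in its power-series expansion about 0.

Take the Cauchy product of the two expansions.
g(0) = 0
g′(0) = 2
g′′(0) = 0
g′′′(0) = 22
So c_3 = g′′′(0)/3! = 11/3.

11/3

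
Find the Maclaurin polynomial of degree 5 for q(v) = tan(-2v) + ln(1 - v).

-67*v^5/15 - v^4/4 - 3*v^3 - v^2/2 - 3*v

Add the two expansions coefficient-wise.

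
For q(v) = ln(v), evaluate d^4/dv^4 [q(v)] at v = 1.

The coefficient of (v - 1)^4 in the expansion is -1/4, so q^(4)(1) = 4! * (-1/4) = -6.

-6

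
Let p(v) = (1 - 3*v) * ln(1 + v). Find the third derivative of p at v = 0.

11

Distribute the polynomial across the series and collect like powers.
From the series, [v^3] p = 11/6; multiply by 3! = 6 to get 11.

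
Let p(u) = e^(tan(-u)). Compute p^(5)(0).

Let u equal the inner series; expand the outer function in u and truncate.
From the series, [u^5] p = -37/120; multiply by 5! = 120 to get -37.

-37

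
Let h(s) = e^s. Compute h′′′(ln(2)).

The coefficient of (s - ln(2))^3 in the expansion is 1/3, so h′′′(ln(2)) = 3! * (1/3) = 2.

2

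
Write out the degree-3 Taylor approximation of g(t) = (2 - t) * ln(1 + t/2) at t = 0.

5*t^3/24 - 3*t^2/4 + t

Distribute the polynomial across the series and collect like powers.
g(0) = 0
g′(0) = 1
g′′(0) = -3/2
g′′′(0) = 5/4
Dividing each by k! gives the coefficients c_0, ..., c_3.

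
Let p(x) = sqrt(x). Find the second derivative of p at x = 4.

-1/32

The coefficient of (x - 4)^2 in the expansion is -1/64, so p′′(4) = 2! * (-1/64) = -1/32.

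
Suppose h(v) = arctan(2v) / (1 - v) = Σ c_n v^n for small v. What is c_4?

-2/3

Expand each factor separately, then convolve coefficients.
[v^0] = 0;  [v^1] = 2;  [v^2] = 2;  [v^3] = -2/3;  [v^4] = -2/3.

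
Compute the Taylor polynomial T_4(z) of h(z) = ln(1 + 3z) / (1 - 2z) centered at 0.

15*z^4/4 + 12*z^3 + 3*z^2/2 + 3*z

Take the Cauchy product of the two expansions.
[z^0] = 0;  [z^1] = 3;  [z^2] = 3/2;  [z^3] = 12;  [z^4] = 15/4.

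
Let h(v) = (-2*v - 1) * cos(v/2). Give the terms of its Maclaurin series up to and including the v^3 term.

Multiply each power in the prefactor through the base expansion.
h(0) = -1
h′(0) = -2
h′′(0) = 1/4
h′′′(0) = 3/2

v^3/4 + v^2/8 - 2*v - 1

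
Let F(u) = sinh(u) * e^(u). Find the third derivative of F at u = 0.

Expand each factor separately, then convolve coefficients.
The coefficient of u^3 in the expansion is 2/3, so F′′′(0) = 3! * (2/3) = 4.

4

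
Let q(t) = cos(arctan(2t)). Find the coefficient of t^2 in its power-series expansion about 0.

Compose series: expand the inner function first, then feed it into the outer expansion.
[t^0] = 1;  [t^1] = 0;  [t^2] = -2.
So c_2 = q′′(0)/2! = -2.

-2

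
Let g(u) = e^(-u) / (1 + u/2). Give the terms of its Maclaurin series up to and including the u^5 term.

-109*u^5/480 + 7*u^4/16 - 19*u^3/24 + 5*u^2/4 - 3*u/2 + 1

Take the Cauchy product of the two expansions.
g(0) = 1
g′(0) = -3/2
g′′(0) = 5/2
g′′′(0) = -19/4
g^(4)(0) = 21/2
g^(5)(0) = -109/4
Then c_k = g^(k)(0)/k! gives each Taylor coefficient.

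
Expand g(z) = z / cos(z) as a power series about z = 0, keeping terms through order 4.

Divide the numerator series by the denominator series (power-series long division).
g(0) = 0
g′(0) = 1
g′′(0) = 0
g′′′(0) = 3
g^(4)(0) = 0
Then c_k = g^(k)(0)/k! gives each Taylor coefficient.

z^3/2 + z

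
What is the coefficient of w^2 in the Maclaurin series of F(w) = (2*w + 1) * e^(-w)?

-3/2

Shift and add copies of the series according to the polynomial's terms.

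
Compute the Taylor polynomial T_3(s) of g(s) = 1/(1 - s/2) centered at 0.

[s^0] = 1;  [s^1] = 1/2;  [s^2] = 1/4;  [s^3] = 1/8.

s^3/8 + s^2/4 + s/2 + 1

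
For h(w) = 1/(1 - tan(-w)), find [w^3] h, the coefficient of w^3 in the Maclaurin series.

Plug the Maclaurin series of the inner function into that of the outer and collect terms.
h(0) = 1
h′(0) = -1
h′′(0) = 2
h′′′(0) = -8
So c_3 = h′′′(0)/3! = -4/3.

-4/3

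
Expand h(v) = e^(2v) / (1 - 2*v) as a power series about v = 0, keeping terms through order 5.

1304*v^5/15 + 130*v^4/3 + 64*v^3/3 + 10*v^2 + 4*v + 1

Multiply the numerator's expansion by the denominator's geometric series.
h(0) = 1
h′(0) = 4
h′′(0) = 20
h′′′(0) = 128
h^(4)(0) = 1040
h^(5)(0) = 10432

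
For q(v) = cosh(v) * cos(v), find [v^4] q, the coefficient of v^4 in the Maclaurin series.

-1/6

Expand each factor separately, then convolve coefficients.
q(0) = 1
q′(0) = 0
q′′(0) = 0
q′′′(0) = 0
q^(4)(0) = -4
So c_4 = q^(4)(0)/4! = -1/6.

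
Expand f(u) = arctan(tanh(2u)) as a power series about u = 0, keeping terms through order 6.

64*u^5/3 - 16*u^3/3 + 2*u

Let u equal the inner series; expand the outer function in u and truncate.
[u^0] = 0;  [u^1] = 2;  [u^2] = 0;  [u^3] = -16/3;  [u^4] = 0;  [u^5] = 64/3;  [u^6] = 0.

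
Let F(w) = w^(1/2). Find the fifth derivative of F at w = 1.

105/32

From the series, [(w - 1)^5] F = 7/256; multiply by 5! = 120 to get 105/32.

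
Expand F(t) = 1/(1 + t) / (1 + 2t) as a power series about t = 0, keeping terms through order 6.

Multiply the two series term by term and collect like powers.
F(0) = 1
F′(0) = -3
F′′(0) = 14
F′′′(0) = -90
F^(4)(0) = 744
F^(5)(0) = -7560
F^(6)(0) = 91440
The Taylor polynomial is Σ F^(k)(0)/k! · t^k.

127*t^6 - 63*t^5 + 31*t^4 - 15*t^3 + 7*t^2 - 3*t + 1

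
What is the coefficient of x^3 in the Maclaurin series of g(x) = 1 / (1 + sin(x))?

Write 1/(1+u) = 1 - u + u^2 - u^3 + ... and substitute the series for u.
[x^0] = 1;  [x^1] = -1;  [x^2] = 1;  [x^3] = -5/6.
So c_3 = g′′′(0)/3! = -5/6.

-5/6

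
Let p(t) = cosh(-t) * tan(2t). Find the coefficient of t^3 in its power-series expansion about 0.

11/3

Expand each factor separately, then convolve coefficients.
[t^0] = 0;  [t^1] = 2;  [t^2] = 0;  [t^3] = 11/3.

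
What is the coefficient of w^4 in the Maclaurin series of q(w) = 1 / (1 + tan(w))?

Expand as Σ (-1)^k u^k with u equal to the inner function's series.

5/3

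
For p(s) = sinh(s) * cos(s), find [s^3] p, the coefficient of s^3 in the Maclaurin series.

Multiply the two series term by term and collect like powers.

-1/3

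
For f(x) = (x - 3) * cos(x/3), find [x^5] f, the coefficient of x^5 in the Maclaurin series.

1/1944

Shift and add copies of the series according to the polynomial's terms.
[x^0] = -3;  [x^1] = 1;  [x^2] = 1/6;  [x^3] = -1/18;  [x^4] = -1/648;  [x^5] = 1/1944.
So c_5 = f^(5)(0)/5! = 1/1944.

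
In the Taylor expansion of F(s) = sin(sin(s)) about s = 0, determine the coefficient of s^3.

-1/3

Compose series: expand the inner function first, then feed it into the outer expansion.
F(0) = 0
F′(0) = 1
F′′(0) = 0
F′′′(0) = -2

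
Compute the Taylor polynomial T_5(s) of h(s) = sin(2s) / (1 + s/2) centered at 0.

Take the Cauchy product of the two expansions.
h(0) = 0
h′(0) = 2
h′′(0) = -2
h′′′(0) = -5
h^(4)(0) = 10
h^(5)(0) = 7

7*s^5/120 + 5*s^4/12 - 5*s^3/6 - s^2 + 2*s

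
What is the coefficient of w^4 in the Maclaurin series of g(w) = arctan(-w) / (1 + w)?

Multiply the two series term by term and collect like powers.
[w^0] = 0;  [w^1] = -1;  [w^2] = 1;  [w^3] = -2/3;  [w^4] = 2/3.

2/3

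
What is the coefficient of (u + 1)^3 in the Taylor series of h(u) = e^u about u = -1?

[(u + 1)^0] = e^(-1);  [(u + 1)^1] = e^(-1);  [(u + 1)^2] = e^(-1)/2;  [(u + 1)^3] = e^(-1)/6.
So c_3 = h′′′(-1)/3! = e^(-1)/6.

e^(-1)/6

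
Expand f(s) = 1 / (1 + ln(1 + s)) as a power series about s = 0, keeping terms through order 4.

11*s^4/3 - 7*s^3/3 + 3*s^2/2 - s + 1

Expand as Σ (-1)^k u^k with u equal to the inner function's series.
f(0) = 1
f′(0) = -1
f′′(0) = 3
f′′′(0) = -14
f^(4)(0) = 88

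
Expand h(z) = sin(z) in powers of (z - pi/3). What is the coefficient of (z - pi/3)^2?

-sqrt(3)/4

h(pi/3) = sqrt(3)/2
h′(pi/3) = 1/2
h′′(pi/3) = -sqrt(3)/2
So c_2 = h′′(pi/3)/2! = -sqrt(3)/4.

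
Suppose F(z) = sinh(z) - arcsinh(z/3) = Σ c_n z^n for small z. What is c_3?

14/81

Combine the two series term by term.
F(0) = 0
F′(0) = 2/3
F′′(0) = 0
F′′′(0) = 28/27
The Taylor polynomial is Σ F^(k)(0)/k! · z^k.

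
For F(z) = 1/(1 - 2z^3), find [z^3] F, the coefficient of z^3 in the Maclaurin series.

[z^0] = 1;  [z^1] = 0;  [z^2] = 0;  [z^3] = 2.

2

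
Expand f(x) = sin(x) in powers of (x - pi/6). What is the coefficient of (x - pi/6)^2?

-1/4

Compute the successive derivatives at the expansion point and divide by k!.
f(pi/6) = 1/2
f′(pi/6) = sqrt(3)/2
f′′(pi/6) = -1/2
Dividing each by k! gives the coefficients c_0, ..., c_2.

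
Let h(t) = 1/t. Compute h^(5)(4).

-15/512

From the series, [(t - 4)^5] h = -1/4096; multiply by 5! = 120 to get -15/512.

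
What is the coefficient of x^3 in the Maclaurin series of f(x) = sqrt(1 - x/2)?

-1/128

Compute the successive derivatives at the expansion point and divide by k!.
[x^0] = 1;  [x^1] = -1/4;  [x^2] = -1/32;  [x^3] = -1/128.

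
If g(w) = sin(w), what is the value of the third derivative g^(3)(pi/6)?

From the series, [(w - pi/6)^3] g = -sqrt(3)/12; multiply by 3! = 6 to get -sqrt(3)/2.

-sqrt(3)/2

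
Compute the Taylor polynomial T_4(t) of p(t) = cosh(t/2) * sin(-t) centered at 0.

t^3/24 - t

Take the Cauchy product of the two expansions.
p(0) = 0
p′(0) = -1
p′′(0) = 0
p′′′(0) = 1/4
p^(4)(0) = 0
Dividing each by k! gives the coefficients c_0, ..., c_4.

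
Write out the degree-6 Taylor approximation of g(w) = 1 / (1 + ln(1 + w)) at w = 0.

Use the geometric series for the reciprocal, then substitute.

3289*w^6/360 - 347*w^5/60 + 11*w^4/3 - 7*w^3/3 + 3*w^2/2 - w + 1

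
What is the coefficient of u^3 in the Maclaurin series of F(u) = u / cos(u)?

Invert the denominator's series and multiply.
F(0) = 0
F′(0) = 1
F′′(0) = 0
F′′′(0) = 3
Dividing each by k! gives the coefficients c_0, ..., c_3.

1/2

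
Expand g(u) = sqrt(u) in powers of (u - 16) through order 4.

-5*(u - 16)^4/2097152 + (u - 16)^3/16384 - (u - 16)^2/512 + (u - 16)/8 + 4

Compute the successive derivatives at the expansion point and divide by k!.
[(u - 16)^0] = 4;  [(u - 16)^1] = 1/8;  [(u - 16)^2] = -1/512;  [(u - 16)^3] = 1/16384;  [(u - 16)^4] = -5/2097152.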